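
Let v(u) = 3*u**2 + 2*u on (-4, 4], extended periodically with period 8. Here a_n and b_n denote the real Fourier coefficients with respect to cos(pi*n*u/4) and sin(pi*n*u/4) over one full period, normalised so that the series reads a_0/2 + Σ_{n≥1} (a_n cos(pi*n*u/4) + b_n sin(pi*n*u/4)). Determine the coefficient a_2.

48/pi**2

a_2 = 1/4 ∫_{-4}^{4} v(u) cos(pi*u/2) du.
Integrating by parts twice (tabular method), an antiderivative of (3*u**2 + 2*u) cos(pi*u/2) is 6*u**2*sin(pi*u/2)/pi + 4*u*sin(pi*u/2)/pi + 24*u*cos(pi*u/2)/pi**2 - 48*sin(pi*u/2)/pi**3 + 8*cos(pi*u/2)/pi**2; evaluating from -4 to 4: ∫_{-4}^{4} (3*u**2 + 2*u) cos(pi*u/2) du = (104/pi**2) - (-88/pi**2) = 192/pi**2.
Hence a_2 = (1/4)·(192/pi**2) = 48/pi**2.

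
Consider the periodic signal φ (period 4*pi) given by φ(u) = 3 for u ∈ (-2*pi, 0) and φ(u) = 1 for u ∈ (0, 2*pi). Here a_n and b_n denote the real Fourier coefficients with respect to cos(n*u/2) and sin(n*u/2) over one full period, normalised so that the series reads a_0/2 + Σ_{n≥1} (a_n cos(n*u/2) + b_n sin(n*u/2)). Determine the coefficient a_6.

a_6 = (1/(2*pi)) ∫_{-2*pi}^{2*pi} φ(u) cos(3*u) du.
Split the integral at the breakpoints.
Directly, an antiderivative of (3) cos(3*u) is sin(3*u); evaluating from -2*pi to 0: ∫_{-2*pi}^{0} (3) cos(3*u) du = (0) - (0) = 0.
Directly, an antiderivative of (1) cos(3*u) is sin(3*u)/3; evaluating from 0 to 2*pi: ∫_{0}^{2*pi} (1) cos(3*u) du = (0) - (0) = 0.
Summing the pieces and multiplying by (1/(2*pi)) gives a_6 = 0.

0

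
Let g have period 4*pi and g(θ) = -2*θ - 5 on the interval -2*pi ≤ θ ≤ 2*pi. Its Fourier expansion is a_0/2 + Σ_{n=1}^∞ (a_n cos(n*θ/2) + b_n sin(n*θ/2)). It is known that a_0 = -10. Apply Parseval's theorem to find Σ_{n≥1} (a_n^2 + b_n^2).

32*pi**2/3

Parseval: a_0^2/2 + Σ_{n≥1} (a_n^2+b_n^2) = (1/(2*pi)) ∫_{-2*pi}^{2*pi} g(θ)^2 dθ = 50 + 32*pi**2/3.
Subtract a_0^2/2 = 50: Σ (a_n^2+b_n^2) = 32*pi**2/3.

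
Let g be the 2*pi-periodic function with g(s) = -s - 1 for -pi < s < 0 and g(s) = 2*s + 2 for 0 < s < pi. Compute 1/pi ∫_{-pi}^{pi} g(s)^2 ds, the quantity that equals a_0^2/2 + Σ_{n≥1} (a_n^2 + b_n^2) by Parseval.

1/pi ∫_{-pi}^{pi} g(s)^2 ds = 1/pi · (pi*(15 + 9*pi + 5*pi**2)/3) = 5 + 3*pi + 5*pi**2/3.

5 + 3*pi + 5*pi**2/3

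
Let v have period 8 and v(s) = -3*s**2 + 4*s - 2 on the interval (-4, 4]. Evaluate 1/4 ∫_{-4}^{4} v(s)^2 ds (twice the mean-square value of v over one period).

1/4 ∫_{-4}^{4} v(s)^2 ds = 1/4 · (73696/15) = 18424/15.

18424/15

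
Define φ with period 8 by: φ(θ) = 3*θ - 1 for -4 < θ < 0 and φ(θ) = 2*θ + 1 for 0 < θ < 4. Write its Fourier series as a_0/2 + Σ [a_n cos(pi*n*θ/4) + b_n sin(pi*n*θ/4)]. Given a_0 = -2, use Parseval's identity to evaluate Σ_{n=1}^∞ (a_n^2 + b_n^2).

268/3

Parseval: a_0^2/2 + Σ_{n≥1} (a_n^2+b_n^2) = 1/4 ∫_{-4}^{4} φ(θ)^2 dθ = 274/3.
Subtract a_0^2/2 = 2: Σ (a_n^2+b_n^2) = 268/3.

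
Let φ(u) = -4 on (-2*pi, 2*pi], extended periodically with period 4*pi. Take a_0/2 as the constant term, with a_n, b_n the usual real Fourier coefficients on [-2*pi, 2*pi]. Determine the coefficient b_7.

0

b_7 = (1/(2*pi)) ∫_{-2*pi}^{2*pi} φ(u) sin(7*u/2) du.
φ is even and sin(7*u/2) is odd, so the integrand is odd over a symmetric interval and the integral vanishes.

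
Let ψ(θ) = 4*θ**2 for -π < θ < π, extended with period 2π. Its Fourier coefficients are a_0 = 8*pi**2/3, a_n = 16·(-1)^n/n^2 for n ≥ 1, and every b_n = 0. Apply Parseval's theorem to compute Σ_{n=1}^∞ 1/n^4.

Parseval: a_0^2/2 + Σ a_n^2 = (1/π) ∫_{-π}^{π} ψ(θ)^2 dθ = 32*pi**4/5.
Subtract a_0^2/2 = 32*pi**4/9: Σ a_n^2 = 128*pi**4/45.
Since a_n^2 = 256/n^4, Σ 1/n^4 = pi**4/90.

pi**4/90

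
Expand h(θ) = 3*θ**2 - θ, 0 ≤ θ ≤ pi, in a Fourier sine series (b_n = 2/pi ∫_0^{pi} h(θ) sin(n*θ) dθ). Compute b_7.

b_7 = 2/pi ∫_0^{pi} (3*θ**2 - θ) sin(7*θ) dθ.
Integrating by parts twice (tabular method), an antiderivative of (3*θ**2 - θ) sin(7*θ) is -3*θ**2*cos(7*θ)/7 + 6*θ*sin(7*θ)/49 + θ*cos(7*θ)/7 - sin(7*θ)/49 + 6*cos(7*θ)/343; evaluating from 0 to pi: ∫_{0}^{pi} (3*θ**2 - θ) sin(7*θ) dθ = (-pi/7 - 6/343 + 3*pi**2/7) - (6/343) = -pi/7 - 12/343 + 3*pi**2/7.
Hence b_7 = (2/pi)·(-pi/7 - 12/343 + 3*pi**2/7) = 2*(-49*pi - 12 + 147*pi**2)/(343*pi).

2*(-49*pi - 12 + 147*pi**2)/(343*pi)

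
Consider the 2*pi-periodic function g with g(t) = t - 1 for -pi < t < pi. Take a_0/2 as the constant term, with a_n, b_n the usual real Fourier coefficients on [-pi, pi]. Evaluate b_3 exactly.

b_3 = 1/pi ∫_{-pi}^{pi} g(t) sin(3*t) dt.
Integrating by parts (boundary term plus one more integral), an antiderivative of (t - 1) sin(3*t) is -t*cos(3*t)/3 + sin(3*t)/9 + cos(3*t)/3; evaluating from -pi to pi: ∫_{-pi}^{pi} (t - 1) sin(3*t) dt = (-1/3 + pi/3) - (-pi/3 - 1/3) = 2*pi/3.
Hence b_3 = (1/pi)·(2*pi/3) = 2/3.

2/3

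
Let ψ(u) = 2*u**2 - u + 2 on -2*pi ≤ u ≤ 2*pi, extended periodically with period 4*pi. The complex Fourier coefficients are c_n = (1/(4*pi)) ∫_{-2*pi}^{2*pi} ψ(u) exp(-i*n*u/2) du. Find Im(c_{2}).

Since ψ is real-valued, Im(c_{2}) = -(1/(4*pi)) ∫_{-2*pi}^{2*pi} ψ(u) sin(u) du = -b_{2}/2.
Integrating by parts twice (tabular method), an antiderivative of (2*u**2 - u + 2) sin(u) is -2*u**2*cos(u) + 4*u*sin(u) + u*cos(u) - sin(u) + 2*cos(u); evaluating from -2*pi to 2*pi: ∫_{-2*pi}^{2*pi} (2*u**2 - u + 2) sin(u) du = (-8*pi**2 + 2 + 2*pi) - (-8*pi**2 - 2*pi + 2) = 4*pi.
Hence Im(c_{2}) = (-1/(4*pi))·(4*pi) = -1.

-1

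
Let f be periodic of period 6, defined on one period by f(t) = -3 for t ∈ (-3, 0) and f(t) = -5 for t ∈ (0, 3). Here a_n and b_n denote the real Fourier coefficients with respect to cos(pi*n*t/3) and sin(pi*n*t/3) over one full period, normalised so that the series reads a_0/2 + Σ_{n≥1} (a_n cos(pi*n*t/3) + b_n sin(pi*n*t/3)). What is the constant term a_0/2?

a_0 = 1/3 ∫_{-3}^{3} f(t) dt = 1/3 · (-24) = -8.
So the constant term a_0/2 = -4.

-4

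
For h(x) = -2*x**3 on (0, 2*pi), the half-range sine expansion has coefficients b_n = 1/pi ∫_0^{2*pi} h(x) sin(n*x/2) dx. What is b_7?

b_7 = 1/pi ∫_0^{2*pi} (-2*x**3) sin(7*x/2) dx.
Integrating by parts three times (tabular method), an antiderivative of (-2*x**3) sin(7*x/2) is 4*x**3*cos(7*x/2)/7 - 24*x**2*sin(7*x/2)/49 - 96*x*cos(7*x/2)/343 + 192*sin(7*x/2)/2401; evaluating from 0 to 2*pi: ∫_{0}^{2*pi} (-2*x**3) sin(7*x/2) dx = (32*pi*(6 - 49*pi**2)/343) - (0) = 32*pi*(6 - 49*pi**2)/343.
Hence b_7 = (1/pi)·(32*pi*(6 - 49*pi**2)/343) = 192/343 - 32*pi**2/7.

192/343 - 32*pi**2/7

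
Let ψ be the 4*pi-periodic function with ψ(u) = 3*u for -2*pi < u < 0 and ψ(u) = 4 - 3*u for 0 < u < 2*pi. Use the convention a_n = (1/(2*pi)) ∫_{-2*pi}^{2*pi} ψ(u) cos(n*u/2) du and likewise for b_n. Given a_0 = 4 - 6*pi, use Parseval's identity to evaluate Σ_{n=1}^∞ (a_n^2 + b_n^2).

Parseval: a_0^2/2 + Σ_{n≥1} (a_n^2+b_n^2) = (1/(2*pi)) ∫_{-2*pi}^{2*pi} ψ(u)^2 du = -24*pi + 16 + 24*pi**2.
Subtract a_0^2/2 = 2*(2 - 3*pi)**2: Σ (a_n^2+b_n^2) = 8 + 6*pi**2.

8 + 6*pi**2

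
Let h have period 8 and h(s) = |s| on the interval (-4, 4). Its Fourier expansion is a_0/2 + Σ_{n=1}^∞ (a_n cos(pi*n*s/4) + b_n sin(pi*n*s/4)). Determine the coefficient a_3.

a_3 = 1/4 ∫_{-4}^{4} h(s) cos(3*pi*s/4) ds.
h is even and cos(3*pi*s/4) is even, so the integrand is even and a_3 = 1/2 ∫_0^{4} h(s) cos(3*pi*s/4) ds.
Integrating by parts (boundary term plus one more integral), an antiderivative of (s) cos(3*pi*s/4) is 4*s*sin(3*pi*s/4)/(3*pi) + 16*cos(3*pi*s/4)/(9*pi**2); evaluating from 0 to 4: ∫_{0}^{4} (s) cos(3*pi*s/4) ds = (-16/(9*pi**2)) - (16/(9*pi**2)) = -32/(9*pi**2).
Hence a_3 = (1/2)·(-32/(9*pi**2)) = -16/(9*pi**2).

-16/(9*pi**2)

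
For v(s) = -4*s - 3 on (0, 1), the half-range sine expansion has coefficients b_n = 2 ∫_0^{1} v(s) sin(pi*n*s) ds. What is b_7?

-20/(7*pi)

b_7 = 2 ∫_0^{1} (-4*s - 3) sin(7*pi*s) ds.
Integrating by parts (boundary term plus one more integral), an antiderivative of (-4*s - 3) sin(7*pi*s) is 4*s*cos(7*pi*s)/(7*pi) - 4*sin(7*pi*s)/(49*pi**2) + 3*cos(7*pi*s)/(7*pi); evaluating from 0 to 1: ∫_{0}^{1} (-4*s - 3) sin(7*pi*s) ds = (-1/pi) - (3/(7*pi)) = -10/(7*pi).
Hence b_7 = 2·(-10/(7*pi)) = -20/(7*pi).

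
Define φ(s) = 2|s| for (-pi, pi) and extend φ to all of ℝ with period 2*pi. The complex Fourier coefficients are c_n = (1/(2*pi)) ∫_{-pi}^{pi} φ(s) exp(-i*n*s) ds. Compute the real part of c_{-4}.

0

Since φ is real-valued, Re(c_{-4}) = (1/(2*pi)) ∫_{-pi}^{pi} φ(s) cos(-4*s) ds = a_{4}/2.
φ is even and cos(-4*s) is even, so the integrand is even: ∫_{-pi}^{pi} φ(s) cos(-4*s) ds = 2∫_0^{pi} φ(s) cos(-4*s) ds.
Integrating by parts (boundary term plus one more integral), an antiderivative of (2*s) cos(-4*s) is s*sin(4*s)/2 + cos(4*s)/8; evaluating from 0 to pi: ∫_{0}^{pi} (2*s) cos(-4*s) ds = (1/8) - (1/8) = 0.
So ∫_{-pi}^{pi} φ(s) cos(-4*s) ds = 0.
Hence Re(c_{-4}) = (1/(2*pi))·(0) = 0.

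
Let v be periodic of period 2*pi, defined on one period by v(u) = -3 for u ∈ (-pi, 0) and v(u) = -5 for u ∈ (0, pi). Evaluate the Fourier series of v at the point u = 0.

-4

At u = 0 the one-sided limits are v(0^-) = -3 and v(0^+) = -5.
By Dirichlet's theorem the series converges to their average, [(-3) + (-5)]/2 = -4.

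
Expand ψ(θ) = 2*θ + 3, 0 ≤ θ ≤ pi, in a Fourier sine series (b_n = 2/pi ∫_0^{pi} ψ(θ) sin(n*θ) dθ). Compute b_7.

4*(3 + pi)/(7*pi)

b_7 = 2/pi ∫_0^{pi} (2*θ + 3) sin(7*θ) dθ.
Integrating by parts (boundary term plus one more integral), an antiderivative of (2*θ + 3) sin(7*θ) is -2*θ*cos(7*θ)/7 + 2*sin(7*θ)/49 - 3*cos(7*θ)/7; evaluating from 0 to pi: ∫_{0}^{pi} (2*θ + 3) sin(7*θ) dθ = (3/7 + 2*pi/7) - (-3/7) = 6/7 + 2*pi/7.
Hence b_7 = (2/pi)·(6/7 + 2*pi/7) = 4*(3 + pi)/(7*pi).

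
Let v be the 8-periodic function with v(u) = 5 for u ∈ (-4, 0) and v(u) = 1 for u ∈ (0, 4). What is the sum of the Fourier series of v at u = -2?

v is continuous at u = -2 with value 5, so the series converges to 5 there.

5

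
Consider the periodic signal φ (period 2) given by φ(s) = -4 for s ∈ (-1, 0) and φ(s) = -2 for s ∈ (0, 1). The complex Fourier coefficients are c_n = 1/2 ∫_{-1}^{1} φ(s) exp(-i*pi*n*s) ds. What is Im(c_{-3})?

2/(3*pi)

Since φ is real-valued, Im(c_{-3}) = -1/2 ∫_{-1}^{1} φ(s) sin(-3*pi*s) ds = b_{3}/2.
Split the integral at the breakpoints.
Directly, an antiderivative of (-4) sin(-3*pi*s) is -4*cos(3*pi*s)/(3*pi); evaluating from -1 to 0: ∫_{-1}^{0} (-4) sin(-3*pi*s) ds = (-4/(3*pi)) - (4/(3*pi)) = -8/(3*pi).
Directly, an antiderivative of (-2) sin(-3*pi*s) is -2*cos(3*pi*s)/(3*pi); evaluating from 0 to 1: ∫_{0}^{1} (-2) sin(-3*pi*s) ds = (2/(3*pi)) - (-2/(3*pi)) = 4/(3*pi).
So ∫_{-1}^{1} φ(s) sin(-3*pi*s) ds = -4/(3*pi).
Hence Im(c_{-3}) = (-1/2)·(-4/(3*pi)) = 2/(3*pi).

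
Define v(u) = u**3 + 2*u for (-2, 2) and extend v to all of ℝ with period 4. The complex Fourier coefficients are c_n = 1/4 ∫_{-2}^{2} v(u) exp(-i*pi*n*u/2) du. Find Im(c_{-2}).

Since v is real-valued, Im(c_{-2}) = -1/4 ∫_{-2}^{2} v(u) sin(-pi*u) du = b_{2}/2.
v is odd and sin(-pi*u) is odd, so the integrand is even: ∫_{-2}^{2} v(u) sin(-pi*u) du = 2∫_0^{2} v(u) sin(-pi*u) du.
Integrating by parts three times (tabular method), an antiderivative of (u**3 + 2*u) sin(-pi*u) is u**3*cos(pi*u)/pi - 3*u**2*sin(pi*u)/pi**2 - 6*u*cos(pi*u)/pi**3 + 2*u*cos(pi*u)/pi - 2*sin(pi*u)/pi**2 + 6*sin(pi*u)/pi**4; evaluating from 0 to 2: ∫_{0}^{2} (u**3 + 2*u) sin(-pi*u) du = (-12/pi**3 + 12/pi) - (0) = -12/pi**3 + 12/pi.
So ∫_{-2}^{2} v(u) sin(-pi*u) du = -24/pi**3 + 24/pi.
Hence Im(c_{-2}) = (-1/4)·(-24/pi**3 + 24/pi) = -6/pi + 6/pi**3.

-6/pi + 6/pi**3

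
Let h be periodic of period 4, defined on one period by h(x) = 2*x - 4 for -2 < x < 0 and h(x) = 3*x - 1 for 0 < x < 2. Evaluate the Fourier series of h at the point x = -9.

x = -9 differs from x = -1 by -2 full period(s), and the series is 4-periodic.
h is continuous at x = -1 with value -6, so the series converges to -6 there.

-6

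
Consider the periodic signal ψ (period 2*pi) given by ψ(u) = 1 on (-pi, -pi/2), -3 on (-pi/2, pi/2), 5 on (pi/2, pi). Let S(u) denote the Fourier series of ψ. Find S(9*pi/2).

u = 9*pi/2 differs from u = pi/2 by 2 full period(s), and the series is 2*pi-periodic.
At u = pi/2 the one-sided limits are ψ(pi/2^-) = -3 and ψ(pi/2^+) = 5.
By Dirichlet's theorem the series converges to their average, [(-3) + (5)]/2 = 1.

1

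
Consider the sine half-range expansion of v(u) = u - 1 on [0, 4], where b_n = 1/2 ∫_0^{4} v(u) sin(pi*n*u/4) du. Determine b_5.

4/(5*pi)

b_5 = 1/2 ∫_0^{4} (u - 1) sin(5*pi*u/4) du.
Integrating by parts (boundary term plus one more integral), an antiderivative of (u - 1) sin(5*pi*u/4) is -4*u*cos(5*pi*u/4)/(5*pi) + 16*sin(5*pi*u/4)/(25*pi**2) + 4*cos(5*pi*u/4)/(5*pi); evaluating from 0 to 4: ∫_{0}^{4} (u - 1) sin(5*pi*u/4) du = (12/(5*pi)) - (4/(5*pi)) = 8/(5*pi).
Hence b_5 = (1/2)·(8/(5*pi)) = 4/(5*pi).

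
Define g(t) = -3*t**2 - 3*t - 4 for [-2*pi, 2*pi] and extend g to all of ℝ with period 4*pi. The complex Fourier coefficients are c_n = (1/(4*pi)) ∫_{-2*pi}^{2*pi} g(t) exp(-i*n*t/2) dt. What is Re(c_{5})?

24/25

Since g is real-valued, Re(c_{5}) = (1/(4*pi)) ∫_{-2*pi}^{2*pi} g(t) cos(5*t/2) dt = a_{5}/2.
Integrating by parts twice (tabular method), an antiderivative of (-3*t**2 - 3*t - 4) cos(5*t/2) is -6*t**2*sin(5*t/2)/5 - 6*t*sin(5*t/2)/5 - 24*t*cos(5*t/2)/25 - 152*sin(5*t/2)/125 - 12*cos(5*t/2)/25; evaluating from -2*pi to 2*pi: ∫_{-2*pi}^{2*pi} (-3*t**2 - 3*t - 4) cos(5*t/2) dt = (12/25 + 48*pi/25) - (12/25 - 48*pi/25) = 96*pi/25.
Hence Re(c_{5}) = (1/(4*pi))·(96*pi/25) = 24/25.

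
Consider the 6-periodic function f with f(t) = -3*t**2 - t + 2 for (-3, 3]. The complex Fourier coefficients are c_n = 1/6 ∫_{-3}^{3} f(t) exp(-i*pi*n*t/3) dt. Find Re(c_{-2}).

-27/(2*pi**2)

Since f is real-valued, Re(c_{-2}) = 1/6 ∫_{-3}^{3} f(t) cos(-2*pi*t/3) dt = a_{2}/2.
Integrating by parts twice (tabular method), an antiderivative of (-3*t**2 - t + 2) cos(-2*pi*t/3) is -9*t**2*sin(2*pi*t/3)/(2*pi) - 3*t*sin(2*pi*t/3)/(2*pi) - 27*t*cos(2*pi*t/3)/(2*pi**2) + 81*sin(2*pi*t/3)/(4*pi**3) + 3*sin(2*pi*t/3)/pi - 9*cos(2*pi*t/3)/(4*pi**2); evaluating from -3 to 3: ∫_{-3}^{3} (-3*t**2 - t + 2) cos(-2*pi*t/3) dt = (-171/(4*pi**2)) - (153/(4*pi**2)) = -81/pi**2.
Hence Re(c_{-2}) = (1/6)·(-81/pi**2) = -27/(2*pi**2).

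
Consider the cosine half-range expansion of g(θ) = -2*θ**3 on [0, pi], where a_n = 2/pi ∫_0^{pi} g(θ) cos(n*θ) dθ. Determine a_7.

a_7 = 2/pi ∫_0^{pi} (-2*θ**3) cos(7*θ) dθ.
Integrating by parts three times (tabular method), an antiderivative of (-2*θ**3) cos(7*θ) is -2*θ**3*sin(7*θ)/7 - 6*θ**2*cos(7*θ)/49 + 12*θ*sin(7*θ)/343 + 12*cos(7*θ)/2401; evaluating from 0 to pi: ∫_{0}^{pi} (-2*θ**3) cos(7*θ) dθ = (-12/2401 + 6*pi**2/49) - (12/2401) = -24/2401 + 6*pi**2/49.
Hence a_7 = (2/pi)·(-24/2401 + 6*pi**2/49) = 12*(-4 + 49*pi**2)/(2401*pi).

12*(-4 + 49*pi**2)/(2401*pi)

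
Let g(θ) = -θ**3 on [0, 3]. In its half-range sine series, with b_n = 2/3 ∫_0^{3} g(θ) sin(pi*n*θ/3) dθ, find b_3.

-18/pi + 12/pi**3

b_3 = 2/3 ∫_0^{3} (-θ**3) sin(pi*θ) dθ.
Integrating by parts three times (tabular method), an antiderivative of (-θ**3) sin(pi*θ) is θ**3*cos(pi*θ)/pi - 3*θ**2*sin(pi*θ)/pi**2 - 6*θ*cos(pi*θ)/pi**3 + 6*sin(pi*θ)/pi**4; evaluating from 0 to 3: ∫_{0}^{3} (-θ**3) sin(pi*θ) dθ = (-27/pi + 18/pi**3) - (0) = -27/pi + 18/pi**3.
Hence b_3 = (2/3)·(-27/pi + 18/pi**3) = -18/pi + 12/pi**3.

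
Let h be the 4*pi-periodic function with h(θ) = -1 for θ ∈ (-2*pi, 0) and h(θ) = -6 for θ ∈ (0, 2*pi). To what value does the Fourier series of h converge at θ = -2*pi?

-7/2

At θ = -2*pi the one-sided limits are h(-2*pi^-) = -6 and h(-2*pi^+) = -1.
By Dirichlet's theorem the series converges to their average, [(-6) + (-1)]/2 = -7/2.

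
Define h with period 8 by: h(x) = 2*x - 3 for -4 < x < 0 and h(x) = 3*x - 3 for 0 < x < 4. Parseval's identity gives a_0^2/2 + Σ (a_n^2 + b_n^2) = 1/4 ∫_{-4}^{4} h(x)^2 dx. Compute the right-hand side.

226/3

1/4 ∫_{-4}^{4} h(x)^2 dx = 1/4 · (904/3) = 226/3.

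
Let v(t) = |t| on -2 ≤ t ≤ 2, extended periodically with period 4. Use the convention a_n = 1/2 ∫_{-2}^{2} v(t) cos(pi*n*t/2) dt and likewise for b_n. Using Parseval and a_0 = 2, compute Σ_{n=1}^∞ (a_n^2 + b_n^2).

Parseval: a_0^2/2 + Σ_{n≥1} (a_n^2+b_n^2) = 1/2 ∫_{-2}^{2} v(t)^2 dt = 8/3.
Subtract a_0^2/2 = 2: Σ (a_n^2+b_n^2) = 2/3.

2/3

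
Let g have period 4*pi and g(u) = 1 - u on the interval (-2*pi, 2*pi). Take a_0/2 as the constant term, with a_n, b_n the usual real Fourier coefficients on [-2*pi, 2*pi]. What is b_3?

-4/3

b_3 = (1/(2*pi)) ∫_{-2*pi}^{2*pi} g(u) sin(3*u/2) du.
Integrating by parts (boundary term plus one more integral), an antiderivative of (1 - u) sin(3*u/2) is 2*u*cos(3*u/2)/3 - 4*sin(3*u/2)/9 - 2*cos(3*u/2)/3; evaluating from -2*pi to 2*pi: ∫_{-2*pi}^{2*pi} (1 - u) sin(3*u/2) du = (2/3 - 4*pi/3) - (2/3 + 4*pi/3) = -8*pi/3.
Hence b_3 = (1/(2*pi))·(-8*pi/3) = -4/3.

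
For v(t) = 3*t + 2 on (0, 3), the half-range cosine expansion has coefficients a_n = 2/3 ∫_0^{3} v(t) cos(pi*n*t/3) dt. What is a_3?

a_3 = 2/3 ∫_0^{3} (3*t + 2) cos(pi*t) dt.
Integrating by parts (boundary term plus one more integral), an antiderivative of (3*t + 2) cos(pi*t) is 3*t*sin(pi*t)/pi + 2*sin(pi*t)/pi + 3*cos(pi*t)/pi**2; evaluating from 0 to 3: ∫_{0}^{3} (3*t + 2) cos(pi*t) dt = (-3/pi**2) - (3/pi**2) = -6/pi**2.
Hence a_3 = (2/3)·(-6/pi**2) = -4/pi**2.

-4/pi**2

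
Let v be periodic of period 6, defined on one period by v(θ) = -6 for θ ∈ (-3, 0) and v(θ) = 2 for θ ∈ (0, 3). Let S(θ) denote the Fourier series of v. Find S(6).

-2

θ = 6 differs from θ = 0 by 1 full period(s), and the series is 6-periodic.
At θ = 0 the one-sided limits are v(0^-) = -6 and v(0^+) = 2.
By Dirichlet's theorem the series converges to their average, [(-6) + (2)]/2 = -2.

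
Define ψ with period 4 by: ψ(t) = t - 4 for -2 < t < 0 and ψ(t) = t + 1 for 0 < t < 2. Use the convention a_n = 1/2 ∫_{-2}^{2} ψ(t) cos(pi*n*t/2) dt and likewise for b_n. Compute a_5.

a_5 = 1/2 ∫_{-2}^{2} ψ(t) cos(5*pi*t/2) dt.
Split the integral at the breakpoints.
Integrating by parts (boundary term plus one more integral), an antiderivative of (t - 4) cos(5*pi*t/2) is 2*t*sin(5*pi*t/2)/(5*pi) - 8*sin(5*pi*t/2)/(5*pi) + 4*cos(5*pi*t/2)/(25*pi**2); evaluating from -2 to 0: ∫_{-2}^{0} (t - 4) cos(5*pi*t/2) dt = (4/(25*pi**2)) - (-4/(25*pi**2)) = 8/(25*pi**2).
Integrating by parts (boundary term plus one more integral), an antiderivative of (t + 1) cos(5*pi*t/2) is 2*t*sin(5*pi*t/2)/(5*pi) + 2*sin(5*pi*t/2)/(5*pi) + 4*cos(5*pi*t/2)/(25*pi**2); evaluating from 0 to 2: ∫_{0}^{2} (t + 1) cos(5*pi*t/2) dt = (-4/(25*pi**2)) - (4/(25*pi**2)) = -8/(25*pi**2).
Summing the pieces and multiplying by (1/2) gives a_5 = 0.

0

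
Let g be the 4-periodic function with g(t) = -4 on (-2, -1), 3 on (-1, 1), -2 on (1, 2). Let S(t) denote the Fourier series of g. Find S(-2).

At t = -2 the one-sided limits are g(-2^-) = -2 and g(-2^+) = -4.
By Dirichlet's theorem the series converges to their average, [(-2) + (-4)]/2 = -3.

-3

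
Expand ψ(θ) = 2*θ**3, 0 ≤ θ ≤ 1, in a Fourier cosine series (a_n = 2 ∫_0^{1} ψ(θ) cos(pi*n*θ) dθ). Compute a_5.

12*(4 - 25*pi**2)/(625*pi**4)

a_5 = 2 ∫_0^{1} (2*θ**3) cos(5*pi*θ) dθ.
Integrating by parts three times (tabular method), an antiderivative of (2*θ**3) cos(5*pi*θ) is 2*θ**3*sin(5*pi*θ)/(5*pi) + 6*θ**2*cos(5*pi*θ)/(25*pi**2) - 12*θ*sin(5*pi*θ)/(125*pi**3) - 12*cos(5*pi*θ)/(625*pi**4); evaluating from 0 to 1: ∫_{0}^{1} (2*θ**3) cos(5*pi*θ) dθ = (6*(2 - 25*pi**2)/(625*pi**4)) - (-12/(625*pi**4)) = 6*(4 - 25*pi**2)/(625*pi**4).
Hence a_5 = 2·(6*(4 - 25*pi**2)/(625*pi**4)) = 12*(4 - 25*pi**2)/(625*pi**4).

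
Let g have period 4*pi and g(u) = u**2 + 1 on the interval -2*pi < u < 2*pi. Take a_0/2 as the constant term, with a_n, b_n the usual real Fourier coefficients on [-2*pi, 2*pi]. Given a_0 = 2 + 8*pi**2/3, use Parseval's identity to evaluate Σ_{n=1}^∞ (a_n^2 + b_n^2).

128*pi**4/45

Parseval: a_0^2/2 + Σ_{n≥1} (a_n^2+b_n^2) = (1/(2*pi)) ∫_{-2*pi}^{2*pi} g(u)^2 du = 2 + 16*pi**2/3 + 32*pi**4/5.
Subtract a_0^2/2 = 2*(3 + 4*pi**2)**2/9: Σ (a_n^2+b_n^2) = 128*pi**4/45.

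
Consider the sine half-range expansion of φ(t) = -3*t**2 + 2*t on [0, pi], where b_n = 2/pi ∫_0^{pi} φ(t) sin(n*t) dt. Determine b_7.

2*(-147*pi**2 + 12 + 98*pi)/(343*pi)

b_7 = 2/pi ∫_0^{pi} (-3*t**2 + 2*t) sin(7*t) dt.
Integrating by parts twice (tabular method), an antiderivative of (-3*t**2 + 2*t) sin(7*t) is 3*t**2*cos(7*t)/7 - 6*t*sin(7*t)/49 - 2*t*cos(7*t)/7 + 2*sin(7*t)/49 - 6*cos(7*t)/343; evaluating from 0 to pi: ∫_{0}^{pi} (-3*t**2 + 2*t) sin(7*t) dt = (-3*pi**2/7 + 6/343 + 2*pi/7) - (-6/343) = -3*pi**2/7 + 12/343 + 2*pi/7.
Hence b_7 = (2/pi)·(-3*pi**2/7 + 12/343 + 2*pi/7) = 2*(-147*pi**2 + 12 + 98*pi)/(343*pi).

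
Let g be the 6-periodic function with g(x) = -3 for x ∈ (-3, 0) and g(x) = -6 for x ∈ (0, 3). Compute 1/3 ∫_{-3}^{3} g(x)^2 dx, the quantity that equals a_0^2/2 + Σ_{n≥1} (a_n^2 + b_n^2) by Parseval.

1/3 ∫_{-3}^{3} g(x)^2 dx = 1/3 · (135) = 45.

45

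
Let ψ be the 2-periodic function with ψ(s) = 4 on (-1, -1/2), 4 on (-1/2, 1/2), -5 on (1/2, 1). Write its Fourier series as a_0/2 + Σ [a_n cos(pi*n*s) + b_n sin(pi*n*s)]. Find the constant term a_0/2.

a_0 = ∫_{-1}^{1} ψ(s) ds = 7/2.
So the constant term a_0/2 = 7/4.

7/4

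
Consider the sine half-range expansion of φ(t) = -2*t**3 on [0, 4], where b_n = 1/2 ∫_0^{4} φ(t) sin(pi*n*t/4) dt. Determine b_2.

b_2 = 1/2 ∫_0^{4} (-2*t**3) sin(pi*t/2) dt.
Integrating by parts three times (tabular method), an antiderivative of (-2*t**3) sin(pi*t/2) is 4*t**3*cos(pi*t/2)/pi - 24*t**2*sin(pi*t/2)/pi**2 - 96*t*cos(pi*t/2)/pi**3 + 192*sin(pi*t/2)/pi**4; evaluating from 0 to 4: ∫_{0}^{4} (-2*t**3) sin(pi*t/2) dt = (-384/pi**3 + 256/pi) - (0) = -384/pi**3 + 256/pi.
Hence b_2 = (1/2)·(-384/pi**3 + 256/pi) = -192/pi**3 + 128/pi.

-192/pi**3 + 128/pi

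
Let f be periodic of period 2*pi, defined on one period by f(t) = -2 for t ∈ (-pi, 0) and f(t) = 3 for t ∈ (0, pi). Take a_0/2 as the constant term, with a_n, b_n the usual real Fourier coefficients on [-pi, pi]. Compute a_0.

a_0 = 1/pi ∫_{-pi}^{pi} f(t) dt = 1/pi · (pi) = 1.

1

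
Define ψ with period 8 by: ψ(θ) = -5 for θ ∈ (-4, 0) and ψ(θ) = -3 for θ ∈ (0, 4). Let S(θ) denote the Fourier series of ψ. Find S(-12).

θ = -12 differs from θ = 4 by -2 full period(s), and the series is 8-periodic.
At θ = 4 the one-sided limits are ψ(4^-) = -3 and ψ(4^+) = -5.
By Dirichlet's theorem the series converges to their average, [(-3) + (-5)]/2 = -4.

-4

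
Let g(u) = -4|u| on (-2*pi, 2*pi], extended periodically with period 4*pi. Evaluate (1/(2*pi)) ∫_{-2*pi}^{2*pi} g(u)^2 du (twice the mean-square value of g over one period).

128*pi**2/3

(1/(2*pi)) ∫_{-2*pi}^{2*pi} g(u)^2 du = (1/(2*pi)) · (256*pi**3/3) = 128*pi**2/3.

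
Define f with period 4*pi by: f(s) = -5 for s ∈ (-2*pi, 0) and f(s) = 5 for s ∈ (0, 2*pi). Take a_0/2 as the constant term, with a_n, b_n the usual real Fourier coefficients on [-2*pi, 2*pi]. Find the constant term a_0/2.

0

a_0 = (1/(2*pi)) ∫_{-2*pi}^{2*pi} f(s) ds = (1/(2*pi)) · (0) = 0.
So the constant term a_0/2 = 0.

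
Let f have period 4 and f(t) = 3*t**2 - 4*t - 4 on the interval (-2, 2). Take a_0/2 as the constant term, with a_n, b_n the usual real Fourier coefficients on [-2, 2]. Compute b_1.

-16/pi

b_1 = 1/2 ∫_{-2}^{2} f(t) sin(pi*t/2) dt.
Integrating by parts twice (tabular method), an antiderivative of (3*t**2 - 4*t - 4) sin(pi*t/2) is -6*t**2*cos(pi*t/2)/pi + 24*t*sin(pi*t/2)/pi**2 + 8*t*cos(pi*t/2)/pi - 16*sin(pi*t/2)/pi**2 + 48*cos(pi*t/2)/pi**3 + 8*cos(pi*t/2)/pi; evaluating from -2 to 2: ∫_{-2}^{2} (3*t**2 - 4*t - 4) sin(pi*t/2) dt = (-48/pi**3) - (-48/pi**3 + 32/pi) = -32/pi.
Hence b_1 = (1/2)·(-32/pi) = -16/pi.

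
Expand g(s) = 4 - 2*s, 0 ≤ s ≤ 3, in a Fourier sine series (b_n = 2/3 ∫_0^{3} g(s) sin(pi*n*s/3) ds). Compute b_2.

b_2 = 2/3 ∫_0^{3} (4 - 2*s) sin(2*pi*s/3) ds.
Integrating by parts (boundary term plus one more integral), an antiderivative of (4 - 2*s) sin(2*pi*s/3) is 3*s*cos(2*pi*s/3)/pi - 9*sin(2*pi*s/3)/(2*pi**2) - 6*cos(2*pi*s/3)/pi; evaluating from 0 to 3: ∫_{0}^{3} (4 - 2*s) sin(2*pi*s/3) ds = (3/pi) - (-6/pi) = 9/pi.
Hence b_2 = (2/3)·(9/pi) = 6/pi.

6/pi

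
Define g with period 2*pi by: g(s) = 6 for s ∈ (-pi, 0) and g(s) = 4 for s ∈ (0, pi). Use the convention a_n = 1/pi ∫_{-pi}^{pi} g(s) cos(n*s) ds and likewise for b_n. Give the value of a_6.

0

a_6 = 1/pi ∫_{-pi}^{pi} g(s) cos(6*s) ds.
Split the integral at the breakpoints.
Directly, an antiderivative of (6) cos(6*s) is sin(6*s); evaluating from -pi to 0: ∫_{-pi}^{0} (6) cos(6*s) ds = (0) - (0) = 0.
Directly, an antiderivative of (4) cos(6*s) is 2*sin(6*s)/3; evaluating from 0 to pi: ∫_{0}^{pi} (4) cos(6*s) ds = (0) - (0) = 0.
Summing the pieces and multiplying by (1/pi) gives a_6 = 0.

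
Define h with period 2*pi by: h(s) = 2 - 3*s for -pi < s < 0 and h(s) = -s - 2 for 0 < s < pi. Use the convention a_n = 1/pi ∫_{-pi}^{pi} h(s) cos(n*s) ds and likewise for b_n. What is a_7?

a_7 = 1/pi ∫_{-pi}^{pi} h(s) cos(7*s) ds.
Split the integral at the breakpoints.
Integrating by parts (boundary term plus one more integral), an antiderivative of (2 - 3*s) cos(7*s) is -3*s*sin(7*s)/7 + 2*sin(7*s)/7 - 3*cos(7*s)/49; evaluating from -pi to 0: ∫_{-pi}^{0} (2 - 3*s) cos(7*s) ds = (-3/49) - (3/49) = -6/49.
Integrating by parts (boundary term plus one more integral), an antiderivative of (-s - 2) cos(7*s) is -s*sin(7*s)/7 - 2*sin(7*s)/7 - cos(7*s)/49; evaluating from 0 to pi: ∫_{0}^{pi} (-s - 2) cos(7*s) ds = (1/49) - (-1/49) = 2/49.
Summing the pieces and multiplying by (1/pi) gives a_7 = -4/(49*pi).

-4/(49*pi)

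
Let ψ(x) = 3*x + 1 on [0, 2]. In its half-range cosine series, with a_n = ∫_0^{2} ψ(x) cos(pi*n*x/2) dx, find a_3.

a_3 = ∫_0^{2} (3*x + 1) cos(3*pi*x/2) dx.
Integrating by parts (boundary term plus one more integral), an antiderivative of (3*x + 1) cos(3*pi*x/2) is 2*x*sin(3*pi*x/2)/pi + 2*sin(3*pi*x/2)/(3*pi) + 4*cos(3*pi*x/2)/(3*pi**2); evaluating from 0 to 2: ∫_{0}^{2} (3*x + 1) cos(3*pi*x/2) dx = (-4/(3*pi**2)) - (4/(3*pi**2)) = -8/(3*pi**2).
Hence a_3 = -8/(3*pi**2).

-8/(3*pi**2)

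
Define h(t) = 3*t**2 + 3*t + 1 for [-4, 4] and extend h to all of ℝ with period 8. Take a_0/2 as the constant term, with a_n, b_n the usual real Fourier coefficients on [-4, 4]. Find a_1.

-192/pi**2

a_1 = 1/4 ∫_{-4}^{4} h(t) cos(pi*t/4) dt.
Integrating by parts twice (tabular method), an antiderivative of (3*t**2 + 3*t + 1) cos(pi*t/4) is 12*t**2*sin(pi*t/4)/pi + 12*t*sin(pi*t/4)/pi + 96*t*cos(pi*t/4)/pi**2 - 384*sin(pi*t/4)/pi**3 + 4*sin(pi*t/4)/pi + 48*cos(pi*t/4)/pi**2; evaluating from -4 to 4: ∫_{-4}^{4} (3*t**2 + 3*t + 1) cos(pi*t/4) dt = (-432/pi**2) - (336/pi**2) = -768/pi**2.
Hence a_1 = (1/4)·(-768/pi**2) = -192/pi**2.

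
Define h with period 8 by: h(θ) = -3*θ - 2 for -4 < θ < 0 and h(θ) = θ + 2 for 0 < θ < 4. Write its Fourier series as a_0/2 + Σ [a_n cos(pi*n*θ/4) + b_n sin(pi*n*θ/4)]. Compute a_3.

-32/(9*pi**2)

a_3 = 1/4 ∫_{-4}^{4} h(θ) cos(3*pi*θ/4) dθ.
Split the integral at the breakpoints.
Integrating by parts (boundary term plus one more integral), an antiderivative of (-3*θ - 2) cos(3*pi*θ/4) is -4*θ*sin(3*pi*θ/4)/pi - 8*sin(3*pi*θ/4)/(3*pi) - 16*cos(3*pi*θ/4)/(3*pi**2); evaluating from -4 to 0: ∫_{-4}^{0} (-3*θ - 2) cos(3*pi*θ/4) dθ = (-16/(3*pi**2)) - (16/(3*pi**2)) = -32/(3*pi**2).
Integrating by parts (boundary term plus one more integral), an antiderivative of (θ + 2) cos(3*pi*θ/4) is 4*θ*sin(3*pi*θ/4)/(3*pi) + 8*sin(3*pi*θ/4)/(3*pi) + 16*cos(3*pi*θ/4)/(9*pi**2); evaluating from 0 to 4: ∫_{0}^{4} (θ + 2) cos(3*pi*θ/4) dθ = (-16/(9*pi**2)) - (16/(9*pi**2)) = -32/(9*pi**2).
Summing the pieces and multiplying by (1/4) gives a_3 = -32/(9*pi**2).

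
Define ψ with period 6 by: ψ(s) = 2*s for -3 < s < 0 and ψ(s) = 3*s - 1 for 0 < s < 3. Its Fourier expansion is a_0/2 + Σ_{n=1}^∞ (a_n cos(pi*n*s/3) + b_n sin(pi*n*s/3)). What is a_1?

a_1 = 1/3 ∫_{-3}^{3} ψ(s) cos(pi*s/3) ds.
Split the integral at the breakpoints.
Integrating by parts (boundary term plus one more integral), an antiderivative of (2*s) cos(pi*s/3) is 6*s*sin(pi*s/3)/pi + 18*cos(pi*s/3)/pi**2; evaluating from -3 to 0: ∫_{-3}^{0} (2*s) cos(pi*s/3) ds = (18/pi**2) - (-18/pi**2) = 36/pi**2.
Integrating by parts (boundary term plus one more integral), an antiderivative of (3*s - 1) cos(pi*s/3) is 9*s*sin(pi*s/3)/pi - 3*sin(pi*s/3)/pi + 27*cos(pi*s/3)/pi**2; evaluating from 0 to 3: ∫_{0}^{3} (3*s - 1) cos(pi*s/3) ds = (-27/pi**2) - (27/pi**2) = -54/pi**2.
Summing the pieces and multiplying by (1/3) gives a_1 = -6/pi**2.

-6/pi**2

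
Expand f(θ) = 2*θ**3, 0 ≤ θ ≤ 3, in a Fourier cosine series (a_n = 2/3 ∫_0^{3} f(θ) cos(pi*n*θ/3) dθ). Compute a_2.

81/pi**2

a_2 = 2/3 ∫_0^{3} (2*θ**3) cos(2*pi*θ/3) dθ.
Integrating by parts three times (tabular method), an antiderivative of (2*θ**3) cos(2*pi*θ/3) is 3*θ**3*sin(2*pi*θ/3)/pi + 27*θ**2*cos(2*pi*θ/3)/(2*pi**2) - 81*θ*sin(2*pi*θ/3)/(2*pi**3) - 243*cos(2*pi*θ/3)/(4*pi**4); evaluating from 0 to 3: ∫_{0}^{3} (2*θ**3) cos(2*pi*θ/3) dθ = (243*(-1 + 2*pi**2)/(4*pi**4)) - (-243/(4*pi**4)) = 243/(2*pi**2).
Hence a_2 = (2/3)·(243/(2*pi**2)) = 81/pi**2.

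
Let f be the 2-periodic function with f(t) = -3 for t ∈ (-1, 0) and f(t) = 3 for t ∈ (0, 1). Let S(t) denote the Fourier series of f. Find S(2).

t = 2 differs from t = 0 by 1 full period(s), and the series is 2-periodic.
At t = 0 the one-sided limits are f(0^-) = -3 and f(0^+) = 3.
By Dirichlet's theorem the series converges to their average, [(-3) + (3)]/2 = 0.

0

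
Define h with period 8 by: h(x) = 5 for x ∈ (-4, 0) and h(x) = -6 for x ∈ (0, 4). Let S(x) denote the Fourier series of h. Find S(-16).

x = -16 differs from x = 0 by -2 full period(s), and the series is 8-periodic.
At x = 0 the one-sided limits are h(0^-) = 5 and h(0^+) = -6.
By Dirichlet's theorem the series converges to their average, [(5) + (-6)]/2 = -1/2.

-1/2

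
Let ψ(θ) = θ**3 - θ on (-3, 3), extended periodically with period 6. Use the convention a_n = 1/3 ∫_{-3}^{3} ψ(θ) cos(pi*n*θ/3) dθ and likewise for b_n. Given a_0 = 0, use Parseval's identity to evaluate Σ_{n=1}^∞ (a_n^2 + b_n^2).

Parseval: a_0^2/2 + Σ_{n≥1} (a_n^2+b_n^2) = 1/3 ∫_{-3}^{3} ψ(θ)^2 dθ = 5232/35.
Subtract a_0^2/2 = 0: Σ (a_n^2+b_n^2) = 5232/35.

5232/35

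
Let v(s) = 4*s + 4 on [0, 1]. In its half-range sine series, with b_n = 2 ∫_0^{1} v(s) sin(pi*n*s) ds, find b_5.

b_5 = 2 ∫_0^{1} (4*s + 4) sin(5*pi*s) ds.
Integrating by parts (boundary term plus one more integral), an antiderivative of (4*s + 4) sin(5*pi*s) is -4*s*cos(5*pi*s)/(5*pi) + 4*sin(5*pi*s)/(25*pi**2) - 4*cos(5*pi*s)/(5*pi); evaluating from 0 to 1: ∫_{0}^{1} (4*s + 4) sin(5*pi*s) ds = (8/(5*pi)) - (-4/(5*pi)) = 12/(5*pi).
Hence b_5 = 2·(12/(5*pi)) = 24/(5*pi).

24/(5*pi)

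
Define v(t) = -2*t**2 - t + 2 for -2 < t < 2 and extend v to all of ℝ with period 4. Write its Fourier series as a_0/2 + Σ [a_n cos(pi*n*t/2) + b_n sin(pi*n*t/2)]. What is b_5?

b_5 = 1/2 ∫_{-2}^{2} v(t) sin(5*pi*t/2) dt.
Integrating by parts twice (tabular method), an antiderivative of (-2*t**2 - t + 2) sin(5*pi*t/2) is 4*t**2*cos(5*pi*t/2)/(5*pi) - 16*t*sin(5*pi*t/2)/(25*pi**2) + 2*t*cos(5*pi*t/2)/(5*pi) - 4*sin(5*pi*t/2)/(25*pi**2) - 4*cos(5*pi*t/2)/(5*pi) - 32*cos(5*pi*t/2)/(125*pi**3); evaluating from -2 to 2: ∫_{-2}^{2} (-2*t**2 - t + 2) sin(5*pi*t/2) dt = (16*(2 - 25*pi**2)/(125*pi**3)) - (8*(4 - 25*pi**2)/(125*pi**3)) = -8/(5*pi).
Hence b_5 = (1/2)·(-8/(5*pi)) = -4/(5*pi).

-4/(5*pi)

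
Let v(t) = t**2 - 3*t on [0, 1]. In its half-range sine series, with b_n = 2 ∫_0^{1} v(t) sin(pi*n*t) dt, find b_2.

2/pi

b_2 = 2 ∫_0^{1} (t**2 - 3*t) sin(2*pi*t) dt.
Integrating by parts twice (tabular method), an antiderivative of (t**2 - 3*t) sin(2*pi*t) is -t**2*cos(2*pi*t)/(2*pi) + t*sin(2*pi*t)/(2*pi**2) + 3*t*cos(2*pi*t)/(2*pi) - 3*sin(2*pi*t)/(4*pi**2) + cos(2*pi*t)/(4*pi**3); evaluating from 0 to 1: ∫_{0}^{1} (t**2 - 3*t) sin(2*pi*t) dt = ((1/4 + pi**2)/pi**3) - (1/(4*pi**3)) = 1/pi.
Hence b_2 = 2·(1/pi) = 2/pi.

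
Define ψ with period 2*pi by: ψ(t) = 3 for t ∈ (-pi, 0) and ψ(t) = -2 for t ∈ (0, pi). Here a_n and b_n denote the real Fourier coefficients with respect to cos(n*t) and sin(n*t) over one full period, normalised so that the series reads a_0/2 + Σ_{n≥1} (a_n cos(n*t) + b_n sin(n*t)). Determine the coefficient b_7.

b_7 = 1/pi ∫_{-pi}^{pi} ψ(t) sin(7*t) dt.
Split the integral at the breakpoints.
Directly, an antiderivative of (3) sin(7*t) is -3*cos(7*t)/7; evaluating from -pi to 0: ∫_{-pi}^{0} (3) sin(7*t) dt = (-3/7) - (3/7) = -6/7.
Directly, an antiderivative of (-2) sin(7*t) is 2*cos(7*t)/7; evaluating from 0 to pi: ∫_{0}^{pi} (-2) sin(7*t) dt = (-2/7) - (2/7) = -4/7.
Summing the pieces and multiplying by (1/pi) gives b_7 = -10/(7*pi).

-10/(7*pi)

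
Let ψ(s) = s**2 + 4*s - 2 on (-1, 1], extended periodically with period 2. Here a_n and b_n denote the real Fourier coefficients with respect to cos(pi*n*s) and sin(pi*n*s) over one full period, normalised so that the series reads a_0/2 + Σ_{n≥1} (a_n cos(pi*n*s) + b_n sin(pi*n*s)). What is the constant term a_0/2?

a_0 = ∫_{-1}^{1} ψ(s) ds = -10/3.
So the constant term a_0/2 = -5/3.

-5/3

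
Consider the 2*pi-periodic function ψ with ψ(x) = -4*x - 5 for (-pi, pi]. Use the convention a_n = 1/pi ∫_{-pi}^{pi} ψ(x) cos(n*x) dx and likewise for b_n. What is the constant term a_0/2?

a_0 = 1/pi ∫_{-pi}^{pi} ψ(x) dx = 1/pi · (-10*pi) = -10.
So the constant term a_0/2 = -5.

-5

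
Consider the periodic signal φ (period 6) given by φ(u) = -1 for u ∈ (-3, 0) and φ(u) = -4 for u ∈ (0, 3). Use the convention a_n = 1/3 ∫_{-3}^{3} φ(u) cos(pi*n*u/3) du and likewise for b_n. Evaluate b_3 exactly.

b_3 = 1/3 ∫_{-3}^{3} φ(u) sin(pi*u) du.
Split the integral at the breakpoints.
Directly, an antiderivative of (-1) sin(pi*u) is cos(pi*u)/pi; evaluating from -3 to 0: ∫_{-3}^{0} (-1) sin(pi*u) du = (1/pi) - (-1/pi) = 2/pi.
Directly, an antiderivative of (-4) sin(pi*u) is 4*cos(pi*u)/pi; evaluating from 0 to 3: ∫_{0}^{3} (-4) sin(pi*u) du = (-4/pi) - (4/pi) = -8/pi.
Summing the pieces and multiplying by (1/3) gives b_3 = -2/pi.

-2/pi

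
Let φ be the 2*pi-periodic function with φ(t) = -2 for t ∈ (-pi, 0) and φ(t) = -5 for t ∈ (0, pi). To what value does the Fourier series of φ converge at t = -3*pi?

t = -3*pi differs from t = pi by -2 full period(s), and the series is 2*pi-periodic.
At t = pi the one-sided limits are φ(pi^-) = -5 and φ(pi^+) = -2.
By Dirichlet's theorem the series converges to their average, [(-5) + (-2)]/2 = -7/2.

-7/2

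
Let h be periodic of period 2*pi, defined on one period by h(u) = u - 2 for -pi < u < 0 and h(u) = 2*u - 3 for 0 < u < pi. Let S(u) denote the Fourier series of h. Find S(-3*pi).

u = -3*pi differs from u = pi by -2 full period(s), and the series is 2*pi-periodic.
At u = pi the one-sided limits are h(pi^-) = -3 + 2*pi and h(pi^+) = -pi - 2.
By Dirichlet's theorem the series converges to their average, [(-3 + 2*pi) + (-pi - 2)]/2 = -5/2 + pi/2.

-5/2 + pi/2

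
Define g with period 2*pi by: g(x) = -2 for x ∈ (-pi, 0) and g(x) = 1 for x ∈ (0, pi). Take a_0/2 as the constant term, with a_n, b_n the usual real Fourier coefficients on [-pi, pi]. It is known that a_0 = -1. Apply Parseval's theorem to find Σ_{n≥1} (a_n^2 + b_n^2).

9/2

Parseval: a_0^2/2 + Σ_{n≥1} (a_n^2+b_n^2) = 1/pi ∫_{-pi}^{pi} g(x)^2 dx = 5.
Subtract a_0^2/2 = 1/2: Σ (a_n^2+b_n^2) = 9/2.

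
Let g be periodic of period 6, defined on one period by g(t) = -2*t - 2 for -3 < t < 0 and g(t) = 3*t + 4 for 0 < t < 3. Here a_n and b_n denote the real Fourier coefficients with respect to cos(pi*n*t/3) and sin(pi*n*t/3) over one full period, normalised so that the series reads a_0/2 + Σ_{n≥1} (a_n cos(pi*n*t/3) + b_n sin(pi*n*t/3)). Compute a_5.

-6/(5*pi**2)

a_5 = 1/3 ∫_{-3}^{3} g(t) cos(5*pi*t/3) dt.
Split the integral at the breakpoints.
Integrating by parts (boundary term plus one more integral), an antiderivative of (-2*t - 2) cos(5*pi*t/3) is -6*t*sin(5*pi*t/3)/(5*pi) - 6*sin(5*pi*t/3)/(5*pi) - 18*cos(5*pi*t/3)/(25*pi**2); evaluating from -3 to 0: ∫_{-3}^{0} (-2*t - 2) cos(5*pi*t/3) dt = (-18/(25*pi**2)) - (18/(25*pi**2)) = -36/(25*pi**2).
Integrating by parts (boundary term plus one more integral), an antiderivative of (3*t + 4) cos(5*pi*t/3) is 9*t*sin(5*pi*t/3)/(5*pi) + 12*sin(5*pi*t/3)/(5*pi) + 27*cos(5*pi*t/3)/(25*pi**2); evaluating from 0 to 3: ∫_{0}^{3} (3*t + 4) cos(5*pi*t/3) dt = (-27/(25*pi**2)) - (27/(25*pi**2)) = -54/(25*pi**2).
Summing the pieces and multiplying by (1/3) gives a_5 = -6/(5*pi**2).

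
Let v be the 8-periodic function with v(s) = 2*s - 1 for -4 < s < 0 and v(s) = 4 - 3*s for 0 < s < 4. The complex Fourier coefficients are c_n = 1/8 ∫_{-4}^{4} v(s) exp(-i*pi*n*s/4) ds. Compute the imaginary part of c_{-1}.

Since v is real-valued, Im(c_{-1}) = -1/8 ∫_{-4}^{4} v(s) sin(-pi*s/4) ds = b_{1}/2.
Split the integral at the breakpoints.
Integrating by parts (boundary term plus one more integral), an antiderivative of (2*s - 1) sin(-pi*s/4) is 8*s*cos(pi*s/4)/pi - 32*sin(pi*s/4)/pi**2 - 4*cos(pi*s/4)/pi; evaluating from -4 to 0: ∫_{-4}^{0} (2*s - 1) sin(-pi*s/4) ds = (-4/pi) - (36/pi) = -40/pi.
Integrating by parts (boundary term plus one more integral), an antiderivative of (4 - 3*s) sin(-pi*s/4) is -12*s*cos(pi*s/4)/pi + 48*sin(pi*s/4)/pi**2 + 16*cos(pi*s/4)/pi; evaluating from 0 to 4: ∫_{0}^{4} (4 - 3*s) sin(-pi*s/4) ds = (32/pi) - (16/pi) = 16/pi.
So ∫_{-4}^{4} v(s) sin(-pi*s/4) ds = -24/pi.
Hence Im(c_{-1}) = (-1/8)·(-24/pi) = 3/pi.

3/pi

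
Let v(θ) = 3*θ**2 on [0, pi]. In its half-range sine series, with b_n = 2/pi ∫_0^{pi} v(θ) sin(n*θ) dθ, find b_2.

-3*pi

b_2 = 2/pi ∫_0^{pi} (3*θ**2) sin(2*θ) dθ.
Integrating by parts twice (tabular method), an antiderivative of (3*θ**2) sin(2*θ) is -3*θ**2*cos(2*θ)/2 + 3*θ*sin(2*θ)/2 + 3*cos(2*θ)/4; evaluating from 0 to pi: ∫_{0}^{pi} (3*θ**2) sin(2*θ) dθ = (3/4 - 3*pi**2/2) - (3/4) = -3*pi**2/2.
Hence b_2 = (2/pi)·(-3*pi**2/2) = -3*pi.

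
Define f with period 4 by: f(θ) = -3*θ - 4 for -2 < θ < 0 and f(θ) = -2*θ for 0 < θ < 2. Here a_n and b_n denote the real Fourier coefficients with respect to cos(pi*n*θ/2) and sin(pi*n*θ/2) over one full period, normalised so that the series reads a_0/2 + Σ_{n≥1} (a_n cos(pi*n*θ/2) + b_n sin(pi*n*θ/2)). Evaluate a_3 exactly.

a_3 = 1/2 ∫_{-2}^{2} f(θ) cos(3*pi*θ/2) dθ.
Split the integral at the breakpoints.
Integrating by parts (boundary term plus one more integral), an antiderivative of (-3*θ - 4) cos(3*pi*θ/2) is -2*θ*sin(3*pi*θ/2)/pi - 8*sin(3*pi*θ/2)/(3*pi) - 4*cos(3*pi*θ/2)/(3*pi**2); evaluating from -2 to 0: ∫_{-2}^{0} (-3*θ - 4) cos(3*pi*θ/2) dθ = (-4/(3*pi**2)) - (4/(3*pi**2)) = -8/(3*pi**2).
Integrating by parts (boundary term plus one more integral), an antiderivative of (-2*θ) cos(3*pi*θ/2) is -4*θ*sin(3*pi*θ/2)/(3*pi) - 8*cos(3*pi*θ/2)/(9*pi**2); evaluating from 0 to 2: ∫_{0}^{2} (-2*θ) cos(3*pi*θ/2) dθ = (8/(9*pi**2)) - (-8/(9*pi**2)) = 16/(9*pi**2).
Summing the pieces and multiplying by (1/2) gives a_3 = -4/(9*pi**2).

-4/(9*pi**2)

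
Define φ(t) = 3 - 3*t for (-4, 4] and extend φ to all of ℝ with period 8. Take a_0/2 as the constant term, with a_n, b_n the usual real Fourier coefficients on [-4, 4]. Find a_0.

6

a_0 = 1/4 ∫_{-4}^{4} φ(t) dt = 1/4 · (24) = 6.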